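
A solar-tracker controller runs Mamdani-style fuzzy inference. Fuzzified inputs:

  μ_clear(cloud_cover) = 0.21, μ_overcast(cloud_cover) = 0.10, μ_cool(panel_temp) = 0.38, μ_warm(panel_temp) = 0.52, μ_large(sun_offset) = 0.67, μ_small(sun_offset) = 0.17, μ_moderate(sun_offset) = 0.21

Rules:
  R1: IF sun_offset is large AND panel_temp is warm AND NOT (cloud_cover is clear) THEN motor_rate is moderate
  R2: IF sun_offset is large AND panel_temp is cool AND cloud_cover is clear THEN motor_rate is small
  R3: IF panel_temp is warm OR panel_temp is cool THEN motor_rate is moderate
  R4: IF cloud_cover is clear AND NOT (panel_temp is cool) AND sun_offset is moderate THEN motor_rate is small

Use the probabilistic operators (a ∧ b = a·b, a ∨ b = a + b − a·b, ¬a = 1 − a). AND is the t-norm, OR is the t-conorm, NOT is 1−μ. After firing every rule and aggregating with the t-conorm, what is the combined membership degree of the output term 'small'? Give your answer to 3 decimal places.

R1: large=0.67, warm=0.52, ¬clear=1−0.21=0.79; AND[a·b] → w = 0.2752
R2: large=0.67, cool=0.38, clear=0.21; AND[a·b] → w = 0.0535
R3: warm=0.52, cool=0.38; OR[a + b − a·b] → w = 0.7024
R4: clear=0.21, ¬cool=1−0.38=0.62, moderate=0.21; AND[a·b] → w = 0.0273
Rules with consequent 'small': {R2, R4} → strengths 0.0535, 0.0273
Aggregate via t-conorm [a + b − a·b]: 0.0793

0.079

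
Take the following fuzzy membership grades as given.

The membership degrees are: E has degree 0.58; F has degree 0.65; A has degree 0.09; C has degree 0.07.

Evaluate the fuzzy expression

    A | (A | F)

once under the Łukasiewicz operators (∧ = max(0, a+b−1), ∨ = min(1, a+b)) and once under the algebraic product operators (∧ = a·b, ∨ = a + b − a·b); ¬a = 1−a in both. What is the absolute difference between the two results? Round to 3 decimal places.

0.120

Under Łukasiewicz:
  A | F = min(1, a+b) on (0.09, 0.65) = 0.74
  A | (A | F) = min(1, a+b) on (0.09, 0.74) = 0.83
  → value = 0.8300
Under algebraic product:
  A | F = a + b − a·b on (0.0900, 0.6500) = 0.6815
  A | (A | F) = a + b − a·b on (0.0900, 0.6815) = 0.7102
  → value = 0.7102
|0.8300 − 0.7102| = 0.120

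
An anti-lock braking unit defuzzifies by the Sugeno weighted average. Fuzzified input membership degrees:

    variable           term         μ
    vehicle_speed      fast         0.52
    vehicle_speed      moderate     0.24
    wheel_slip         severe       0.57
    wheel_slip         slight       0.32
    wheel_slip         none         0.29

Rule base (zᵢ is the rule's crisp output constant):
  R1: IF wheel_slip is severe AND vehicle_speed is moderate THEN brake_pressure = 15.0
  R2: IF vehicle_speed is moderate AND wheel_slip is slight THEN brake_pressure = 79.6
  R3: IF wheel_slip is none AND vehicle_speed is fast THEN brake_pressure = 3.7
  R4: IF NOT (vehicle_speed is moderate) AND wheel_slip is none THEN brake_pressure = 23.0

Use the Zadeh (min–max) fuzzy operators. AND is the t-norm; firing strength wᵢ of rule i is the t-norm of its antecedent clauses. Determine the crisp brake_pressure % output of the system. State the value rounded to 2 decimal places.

R1 (z=15.0): severe=0.57, moderate=0.24; AND[min(a, b)] → w = 0.24
R2 (z=79.6): moderate=0.24, slight=0.32; AND[min(a, b)] → w = 0.24
R3 (z=3.7): none=0.29, fast=0.52; AND[min(a, b)] → w = 0.29
R4 (z=23.0): ¬moderate=1−0.24=0.76, none=0.29; AND[min(a, b)] → w = 0.29
Weighted average = (0.24·15.0 + 0.24·79.6 + 0.29·3.7 + 0.29·23.0) / (0.24 + 0.24 + 0.29 + 0.29)
  = 30.4470 / 1.0600 = 28.72

28.72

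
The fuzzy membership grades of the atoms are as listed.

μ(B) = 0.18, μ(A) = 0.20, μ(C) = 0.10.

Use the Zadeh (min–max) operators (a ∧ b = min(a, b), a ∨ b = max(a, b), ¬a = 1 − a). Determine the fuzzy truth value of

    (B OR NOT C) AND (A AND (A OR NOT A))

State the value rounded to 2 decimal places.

NOT C = 1 − 0.10 = 0.90
B OR NOT C = max(a, b) on (0.18, 0.90) = 0.90
NOT A = 1 − 0.20 = 0.80
A OR NOT A = max(a, b) on (0.20, 0.80) = 0.80
A AND (A OR NOT A) = min(a, b) on (0.20, 0.80) = 0.20
(B OR NOT C) AND (A AND (A OR NOT A)) = min(a, b) on (0.90, 0.20) = 0.20

0.20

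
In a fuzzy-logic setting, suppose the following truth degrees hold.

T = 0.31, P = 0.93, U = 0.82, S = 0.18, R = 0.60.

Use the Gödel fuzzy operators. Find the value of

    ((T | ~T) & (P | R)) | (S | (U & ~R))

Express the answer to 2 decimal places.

0.69

~T = 1 − 0.31 = 0.69
T | ~T = max(a, b) on (0.31, 0.69) = 0.69
P | R = max(a, b) on (0.93, 0.60) = 0.93
(T | ~T) & (P | R) = min(a, b) on (0.69, 0.93) = 0.69
~R = 1 − 0.60 = 0.40
U & ~R = min(a, b) on (0.82, 0.40) = 0.40
S | (U & ~R) = max(a, b) on (0.18, 0.40) = 0.40
((T | ~T) & (P | R)) | (S | (U & ~R)) = max(a, b) on (0.69, 0.40) = 0.69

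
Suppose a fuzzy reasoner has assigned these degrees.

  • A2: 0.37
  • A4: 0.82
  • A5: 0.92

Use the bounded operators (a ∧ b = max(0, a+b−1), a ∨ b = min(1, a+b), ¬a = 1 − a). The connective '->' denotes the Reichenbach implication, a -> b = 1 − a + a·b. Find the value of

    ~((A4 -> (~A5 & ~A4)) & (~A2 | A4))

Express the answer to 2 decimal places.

0.82

~A5 = 1 − 0.92 = 0.08
~A4 = 1 − 0.82 = 0.18
~A5 & ~A4 = max(0, a+b−1) on (0.08, 0.18) = 0.00
A4 -> (~A5 & ~A4)  [Reichenbach: 1 − a + a·b] with a=0.82, b=0.00 → 0.18
~A2 = 1 − 0.37 = 0.63
~A2 | A4 = min(1, a+b) on (0.63, 0.82) = 1.00
(A4 -> (~A5 & ~A4)) & (~A2 | A4) = max(0, a+b−1) on (0.18, 1.00) = 0.18
~((A4 -> (~A5 & ~A4)) & (~A2 | A4)) = 1 − 0.18 = 0.82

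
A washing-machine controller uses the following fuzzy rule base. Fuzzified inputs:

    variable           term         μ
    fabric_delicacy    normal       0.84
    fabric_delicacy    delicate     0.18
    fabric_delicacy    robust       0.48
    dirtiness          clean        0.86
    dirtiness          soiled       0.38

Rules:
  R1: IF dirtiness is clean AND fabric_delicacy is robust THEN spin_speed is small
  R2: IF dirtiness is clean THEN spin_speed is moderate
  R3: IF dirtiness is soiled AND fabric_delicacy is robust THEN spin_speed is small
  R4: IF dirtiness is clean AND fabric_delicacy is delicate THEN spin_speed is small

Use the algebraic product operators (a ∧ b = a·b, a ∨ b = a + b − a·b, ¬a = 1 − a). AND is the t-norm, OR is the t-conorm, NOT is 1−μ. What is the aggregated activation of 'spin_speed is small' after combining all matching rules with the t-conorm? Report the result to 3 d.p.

R1: clean=0.86, robust=0.48; AND[a·b] → w = 0.4128
R2: clean=0.86 → w = 0.8600
R3: soiled=0.38, robust=0.48; AND[a·b] → w = 0.1824
R4: clean=0.86, delicate=0.18; AND[a·b] → w = 0.1548
Rules with consequent 'small': {R1, R3, R4} → strengths 0.4128, 0.1824, 0.1548
Aggregate via t-conorm [a + b − a·b]: 0.5942

0.594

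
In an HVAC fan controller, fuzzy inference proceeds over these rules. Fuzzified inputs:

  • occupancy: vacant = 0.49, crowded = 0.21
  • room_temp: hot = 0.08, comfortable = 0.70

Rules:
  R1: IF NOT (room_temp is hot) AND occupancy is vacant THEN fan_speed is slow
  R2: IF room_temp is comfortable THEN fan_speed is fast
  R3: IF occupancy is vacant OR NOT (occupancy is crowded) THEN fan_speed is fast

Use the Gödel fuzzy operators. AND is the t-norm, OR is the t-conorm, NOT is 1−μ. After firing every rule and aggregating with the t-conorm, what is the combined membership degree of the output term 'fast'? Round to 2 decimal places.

0.79

R1: ¬hot=1−0.08=0.92, vacant=0.49; AND[min(a, b)] → w = 0.49
R2: comfortable=0.70 → w = 0.70
R3: vacant=0.49, ¬crowded=1−0.21=0.79; OR[max(a, b)] → w = 0.79
Rules with consequent 'fast': {R2, R3} → strengths 0.70, 0.79
Aggregate via t-conorm [max(a, b)]: 0.79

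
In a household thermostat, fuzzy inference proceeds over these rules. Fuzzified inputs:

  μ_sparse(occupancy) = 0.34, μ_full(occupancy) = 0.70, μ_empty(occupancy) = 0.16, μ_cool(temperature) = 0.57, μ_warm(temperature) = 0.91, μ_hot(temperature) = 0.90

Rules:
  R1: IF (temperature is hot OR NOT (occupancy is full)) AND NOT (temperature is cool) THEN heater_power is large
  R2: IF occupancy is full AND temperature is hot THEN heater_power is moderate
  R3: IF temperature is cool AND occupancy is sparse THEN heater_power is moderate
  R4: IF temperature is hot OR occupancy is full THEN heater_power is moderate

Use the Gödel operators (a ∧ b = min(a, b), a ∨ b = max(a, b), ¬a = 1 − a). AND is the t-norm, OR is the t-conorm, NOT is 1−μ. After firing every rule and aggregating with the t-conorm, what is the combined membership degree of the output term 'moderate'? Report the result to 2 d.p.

R1: (hot=0.90 OR ¬full=1−0.70=0.30) = 0.90; AND[min(a, b)] with ¬cool=1−0.57=0.43 → w = 0.43
R2: full=0.70, hot=0.90; AND[min(a, b)] → w = 0.70
R3: cool=0.57, sparse=0.34; AND[min(a, b)] → w = 0.34
R4: hot=0.90, full=0.70; OR[max(a, b)] → w = 0.90
Rules with consequent 'moderate': {R2, R3, R4} → strengths 0.70, 0.34, 0.90
Aggregate via t-conorm [max(a, b)]: 0.90

0.90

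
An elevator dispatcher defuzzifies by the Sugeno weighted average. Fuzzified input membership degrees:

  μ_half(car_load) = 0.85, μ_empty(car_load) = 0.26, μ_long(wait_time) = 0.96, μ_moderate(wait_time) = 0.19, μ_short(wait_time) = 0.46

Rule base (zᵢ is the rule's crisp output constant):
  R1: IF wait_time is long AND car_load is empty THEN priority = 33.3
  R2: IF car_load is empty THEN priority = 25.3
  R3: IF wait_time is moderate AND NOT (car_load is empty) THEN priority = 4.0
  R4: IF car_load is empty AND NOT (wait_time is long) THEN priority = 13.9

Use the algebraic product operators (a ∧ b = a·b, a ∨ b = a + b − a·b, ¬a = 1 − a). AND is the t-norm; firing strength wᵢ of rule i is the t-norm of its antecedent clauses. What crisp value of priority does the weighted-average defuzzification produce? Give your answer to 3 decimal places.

R1 (z=33.3): long=0.96, empty=0.26; AND[a·b] → w = 0.2496
R2 (z=25.3): empty=0.26 → w = 0.2600
R3 (z=4.0): moderate=0.19, ¬empty=1−0.26=0.74; AND[a·b] → w = 0.1406
R4 (z=13.9): empty=0.26, ¬long=1−0.96=0.04; AND[a·b] → w = 0.0104
Weighted average = (0.2496·33.3 + 0.2600·25.3 + 0.1406·4.0 + 0.0104·13.9) / (0.2496 + 0.2600 + 0.1406 + 0.0104)
  = 15.5966 / 0.6606 = 23.610

23.610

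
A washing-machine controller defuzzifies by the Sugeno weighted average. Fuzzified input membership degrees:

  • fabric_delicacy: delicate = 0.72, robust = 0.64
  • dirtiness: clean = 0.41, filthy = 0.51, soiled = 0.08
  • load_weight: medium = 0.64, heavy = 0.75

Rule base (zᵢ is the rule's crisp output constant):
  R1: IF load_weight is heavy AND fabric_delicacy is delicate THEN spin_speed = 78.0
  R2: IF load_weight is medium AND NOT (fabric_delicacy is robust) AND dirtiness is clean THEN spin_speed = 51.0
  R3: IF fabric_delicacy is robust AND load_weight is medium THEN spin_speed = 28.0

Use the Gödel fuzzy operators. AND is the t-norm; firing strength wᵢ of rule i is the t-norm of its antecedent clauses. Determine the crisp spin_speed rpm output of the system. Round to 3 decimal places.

53.744

R1 (z=78.0): heavy=0.75, delicate=0.72; AND[min(a, b)] → w = 0.72
R2 (z=51.0): medium=0.64, ¬robust=1−0.64=0.36, clean=0.41; AND[min(a, b)] → w = 0.36
R3 (z=28.0): robust=0.64, medium=0.64; AND[min(a, b)] → w = 0.64
Weighted average = (0.72·78.0 + 0.36·51.0 + 0.64·28.0) / (0.72 + 0.36 + 0.64)
  = 92.4400 / 1.7200 = 53.744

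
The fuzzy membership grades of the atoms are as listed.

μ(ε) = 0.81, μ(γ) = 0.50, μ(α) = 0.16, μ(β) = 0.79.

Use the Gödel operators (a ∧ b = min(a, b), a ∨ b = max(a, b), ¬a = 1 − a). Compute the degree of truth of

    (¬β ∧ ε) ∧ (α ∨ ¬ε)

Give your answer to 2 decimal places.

0.19

¬β = 1 − 0.79 = 0.21
¬β ∧ ε = min(a, b) on (0.21, 0.81) = 0.21
¬ε = 1 − 0.81 = 0.19
α ∨ ¬ε = max(a, b) on (0.16, 0.19) = 0.19
(¬β ∧ ε) ∧ (α ∨ ¬ε) = min(a, b) on (0.21, 0.19) = 0.19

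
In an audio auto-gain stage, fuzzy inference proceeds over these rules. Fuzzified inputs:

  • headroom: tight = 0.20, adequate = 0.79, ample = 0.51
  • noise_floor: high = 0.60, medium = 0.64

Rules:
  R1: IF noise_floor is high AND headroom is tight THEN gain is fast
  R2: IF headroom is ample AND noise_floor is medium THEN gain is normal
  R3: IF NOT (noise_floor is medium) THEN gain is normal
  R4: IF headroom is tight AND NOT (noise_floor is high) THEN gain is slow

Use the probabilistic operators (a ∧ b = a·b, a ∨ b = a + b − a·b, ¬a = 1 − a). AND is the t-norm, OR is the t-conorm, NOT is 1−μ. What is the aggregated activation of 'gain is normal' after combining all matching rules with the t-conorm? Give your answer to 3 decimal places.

R1: high=0.60, tight=0.20; AND[a·b] → w = 0.1200
R2: ample=0.51, medium=0.64; AND[a·b] → w = 0.3264
R3: ¬medium=1−0.64=0.36 → w = 0.3600
R4: tight=0.20, ¬high=1−0.60=0.40; AND[a·b] → w = 0.0800
Rules with consequent 'normal': {R2, R3} → strengths 0.3264, 0.3600
Aggregate via t-conorm [a + b − a·b]: 0.5689

0.569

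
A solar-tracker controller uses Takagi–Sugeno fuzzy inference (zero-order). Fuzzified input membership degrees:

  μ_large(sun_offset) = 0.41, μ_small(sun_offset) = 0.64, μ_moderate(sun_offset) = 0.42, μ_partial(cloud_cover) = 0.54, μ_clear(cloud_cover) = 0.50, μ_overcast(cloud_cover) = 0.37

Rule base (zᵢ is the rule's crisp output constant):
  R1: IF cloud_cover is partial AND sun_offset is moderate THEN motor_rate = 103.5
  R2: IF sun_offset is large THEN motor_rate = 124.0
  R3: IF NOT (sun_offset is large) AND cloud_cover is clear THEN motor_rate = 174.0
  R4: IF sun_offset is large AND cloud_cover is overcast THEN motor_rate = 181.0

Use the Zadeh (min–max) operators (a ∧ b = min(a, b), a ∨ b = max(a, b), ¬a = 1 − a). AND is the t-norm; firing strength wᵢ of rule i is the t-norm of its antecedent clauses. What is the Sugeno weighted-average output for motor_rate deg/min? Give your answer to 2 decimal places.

R1 (z=103.5): partial=0.54, moderate=0.42; AND[min(a, b)] → w = 0.42
R2 (z=124.0): large=0.41 → w = 0.41
R3 (z=174.0): ¬large=1−0.41=0.59, clear=0.50; AND[min(a, b)] → w = 0.50
R4 (z=181.0): large=0.41, overcast=0.37; AND[min(a, b)] → w = 0.37
Weighted average = (0.42·103.5 + 0.41·124.0 + 0.50·174.0 + 0.37·181.0) / (0.42 + 0.41 + 0.50 + 0.37)
  = 248.2800 / 1.7000 = 146.05

146.05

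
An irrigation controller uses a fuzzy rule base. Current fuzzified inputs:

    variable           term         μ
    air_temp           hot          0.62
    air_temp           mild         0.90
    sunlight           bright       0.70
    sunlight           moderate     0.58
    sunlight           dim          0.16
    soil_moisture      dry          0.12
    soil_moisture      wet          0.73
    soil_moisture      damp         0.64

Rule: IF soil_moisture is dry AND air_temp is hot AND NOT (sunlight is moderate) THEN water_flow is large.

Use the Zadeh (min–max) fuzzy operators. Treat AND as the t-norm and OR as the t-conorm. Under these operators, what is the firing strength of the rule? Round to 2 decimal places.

firing strength: dry=0.12, hot=0.62, ¬moderate=1−0.58=0.42; AND[min(a, b)] → w = 0.12

0.12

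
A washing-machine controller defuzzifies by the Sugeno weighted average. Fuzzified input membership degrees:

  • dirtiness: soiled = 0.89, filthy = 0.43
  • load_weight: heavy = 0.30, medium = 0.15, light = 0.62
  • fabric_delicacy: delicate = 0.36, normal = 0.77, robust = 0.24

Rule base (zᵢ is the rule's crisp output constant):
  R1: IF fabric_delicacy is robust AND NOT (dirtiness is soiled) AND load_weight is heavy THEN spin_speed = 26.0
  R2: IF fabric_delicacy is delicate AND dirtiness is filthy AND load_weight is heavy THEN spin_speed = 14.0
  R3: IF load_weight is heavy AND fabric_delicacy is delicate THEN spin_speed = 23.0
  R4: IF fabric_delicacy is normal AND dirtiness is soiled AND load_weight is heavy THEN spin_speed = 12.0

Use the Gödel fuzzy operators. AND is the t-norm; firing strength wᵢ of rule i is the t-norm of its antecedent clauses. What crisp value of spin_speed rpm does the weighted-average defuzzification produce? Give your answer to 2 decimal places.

R1 (z=26.0): robust=0.24, ¬soiled=1−0.89=0.11, heavy=0.30; AND[min(a, b)] → w = 0.11
R2 (z=14.0): delicate=0.36, filthy=0.43, heavy=0.30; AND[min(a, b)] → w = 0.30
R3 (z=23.0): heavy=0.30, delicate=0.36; AND[min(a, b)] → w = 0.30
R4 (z=12.0): normal=0.77, soiled=0.89, heavy=0.30; AND[min(a, b)] → w = 0.30
Weighted average = (0.11·26.0 + 0.30·14.0 + 0.30·23.0 + 0.30·12.0) / (0.11 + 0.30 + 0.30 + 0.30)
  = 17.5600 / 1.0100 = 17.39

17.39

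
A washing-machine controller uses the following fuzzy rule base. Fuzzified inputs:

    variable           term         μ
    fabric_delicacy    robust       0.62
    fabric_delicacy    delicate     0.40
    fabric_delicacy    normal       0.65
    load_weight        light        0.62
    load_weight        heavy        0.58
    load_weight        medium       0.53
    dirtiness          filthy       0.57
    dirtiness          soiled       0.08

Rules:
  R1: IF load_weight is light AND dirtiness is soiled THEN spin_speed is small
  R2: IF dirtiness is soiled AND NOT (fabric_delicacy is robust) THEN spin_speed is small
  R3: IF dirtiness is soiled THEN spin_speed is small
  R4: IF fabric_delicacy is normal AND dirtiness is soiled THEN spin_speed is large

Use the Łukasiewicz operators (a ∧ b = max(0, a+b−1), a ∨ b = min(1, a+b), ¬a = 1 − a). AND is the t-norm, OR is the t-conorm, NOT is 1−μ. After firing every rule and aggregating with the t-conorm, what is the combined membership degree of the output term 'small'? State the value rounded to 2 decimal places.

R1: light=0.62, soiled=0.08; AND[max(0, a+b−1)] → w = 0.00
R2: soiled=0.08, ¬robust=1−0.62=0.38; AND[max(0, a+b−1)] → w = 0.00
R3: soiled=0.08 → w = 0.08
R4: normal=0.65, soiled=0.08; AND[max(0, a+b−1)] → w = 0.00
Rules with consequent 'small': {R1, R2, R3} → strengths 0.00, 0.00, 0.08
Aggregate via t-conorm [min(1, a+b)]: 0.08

0.08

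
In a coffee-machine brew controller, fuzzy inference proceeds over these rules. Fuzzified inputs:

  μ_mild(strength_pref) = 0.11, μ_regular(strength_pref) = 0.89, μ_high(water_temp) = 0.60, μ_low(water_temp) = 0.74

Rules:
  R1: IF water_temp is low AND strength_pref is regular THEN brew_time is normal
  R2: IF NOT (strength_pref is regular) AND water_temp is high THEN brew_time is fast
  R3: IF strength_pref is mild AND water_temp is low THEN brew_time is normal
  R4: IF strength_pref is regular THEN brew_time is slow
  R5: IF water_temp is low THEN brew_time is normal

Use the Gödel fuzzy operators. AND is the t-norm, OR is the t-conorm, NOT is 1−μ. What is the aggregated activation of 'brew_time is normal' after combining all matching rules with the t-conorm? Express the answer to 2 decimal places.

0.74

R1: low=0.74, regular=0.89; AND[min(a, b)] → w = 0.74
R2: ¬regular=1−0.89=0.11, high=0.60; AND[min(a, b)] → w = 0.11
R3: mild=0.11, low=0.74; AND[min(a, b)] → w = 0.11
R4: regular=0.89 → w = 0.89
R5: low=0.74 → w = 0.74
Rules with consequent 'normal': {R1, R3, R5} → strengths 0.74, 0.11, 0.74
Aggregate via t-conorm [max(a, b)]: 0.74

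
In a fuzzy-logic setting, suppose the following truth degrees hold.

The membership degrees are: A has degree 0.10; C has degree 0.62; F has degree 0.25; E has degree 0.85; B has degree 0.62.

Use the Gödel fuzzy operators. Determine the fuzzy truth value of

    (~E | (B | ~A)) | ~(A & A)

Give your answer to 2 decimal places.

0.90

~E = 1 − 0.85 = 0.15
~A = 1 − 0.10 = 0.90
B | ~A = max(a, b) on (0.62, 0.90) = 0.90
~E | (B | ~A) = max(a, b) on (0.15, 0.90) = 0.90
A & A = min(a, b) on (0.10, 0.10) = 0.10
~(A & A) = 1 − 0.10 = 0.90
(~E | (B | ~A)) | ~(A & A) = max(a, b) on (0.90, 0.90) = 0.90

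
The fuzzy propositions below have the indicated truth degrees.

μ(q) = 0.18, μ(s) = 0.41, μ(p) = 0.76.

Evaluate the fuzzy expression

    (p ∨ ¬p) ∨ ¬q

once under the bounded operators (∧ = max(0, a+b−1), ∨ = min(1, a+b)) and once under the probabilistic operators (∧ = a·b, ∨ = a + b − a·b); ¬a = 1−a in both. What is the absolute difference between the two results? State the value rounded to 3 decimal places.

Under bounded:
  ¬p = 1 − 0.76 = 0.24
  p ∨ ¬p = min(1, a+b) on (0.76, 0.24) = 1.00
  ¬q = 1 − 0.18 = 0.82
  (p ∨ ¬p) ∨ ¬q = min(1, a+b) on (1.00, 0.82) = 1.00
  → value = 1.0000
Under probabilistic:
  ¬p = 1 − 0.7600 = 0.2400
  p ∨ ¬p = a + b − a·b on (0.7600, 0.2400) = 0.8176
  ¬q = 1 − 0.1800 = 0.8200
  (p ∨ ¬p) ∨ ¬q = a + b − a·b on (0.8176, 0.8200) = 0.9672
  → value = 0.9672
|1.0000 − 0.9672| = 0.033

0.033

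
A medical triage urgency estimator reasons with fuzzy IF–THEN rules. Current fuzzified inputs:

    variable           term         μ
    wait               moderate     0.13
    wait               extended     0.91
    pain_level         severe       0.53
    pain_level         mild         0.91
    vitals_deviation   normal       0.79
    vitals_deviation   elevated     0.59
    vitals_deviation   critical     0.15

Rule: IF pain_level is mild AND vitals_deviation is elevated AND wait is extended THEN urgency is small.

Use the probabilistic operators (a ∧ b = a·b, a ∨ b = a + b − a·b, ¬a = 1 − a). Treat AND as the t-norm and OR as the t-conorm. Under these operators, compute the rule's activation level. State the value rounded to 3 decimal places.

0.489

firing strength: mild=0.91, elevated=0.59, extended=0.91; AND[a·b] → w = 0.4886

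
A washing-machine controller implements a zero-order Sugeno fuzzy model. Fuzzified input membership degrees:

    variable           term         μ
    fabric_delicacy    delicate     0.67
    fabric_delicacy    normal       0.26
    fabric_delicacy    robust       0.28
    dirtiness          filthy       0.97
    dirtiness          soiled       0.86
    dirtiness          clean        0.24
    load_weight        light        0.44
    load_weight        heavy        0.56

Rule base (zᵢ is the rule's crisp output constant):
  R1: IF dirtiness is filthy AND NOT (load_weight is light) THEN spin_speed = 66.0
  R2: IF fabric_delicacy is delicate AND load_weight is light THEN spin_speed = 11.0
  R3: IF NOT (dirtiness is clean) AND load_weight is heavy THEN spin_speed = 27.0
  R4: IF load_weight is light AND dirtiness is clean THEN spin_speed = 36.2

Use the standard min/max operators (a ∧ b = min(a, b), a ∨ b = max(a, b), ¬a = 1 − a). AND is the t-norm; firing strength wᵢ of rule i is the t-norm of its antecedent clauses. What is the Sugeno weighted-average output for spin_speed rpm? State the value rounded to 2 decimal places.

R1 (z=66.0): filthy=0.97, ¬light=1−0.44=0.56; AND[min(a, b)] → w = 0.56
R2 (z=11.0): delicate=0.67, light=0.44; AND[min(a, b)] → w = 0.44
R3 (z=27.0): ¬clean=1−0.24=0.76, heavy=0.56; AND[min(a, b)] → w = 0.56
R4 (z=36.2): light=0.44, clean=0.24; AND[min(a, b)] → w = 0.24
Weighted average = (0.56·66.0 + 0.44·11.0 + 0.56·27.0 + 0.24·36.2) / (0.56 + 0.44 + 0.56 + 0.24)
  = 65.6080 / 1.8000 = 36.45

36.45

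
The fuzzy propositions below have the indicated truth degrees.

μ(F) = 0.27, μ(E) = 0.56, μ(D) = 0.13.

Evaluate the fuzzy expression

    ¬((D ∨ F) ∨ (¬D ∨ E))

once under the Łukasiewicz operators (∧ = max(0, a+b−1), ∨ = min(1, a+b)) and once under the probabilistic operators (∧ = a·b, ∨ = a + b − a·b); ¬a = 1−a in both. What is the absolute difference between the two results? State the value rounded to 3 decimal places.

0.036

Under Łukasiewicz:
  D ∨ F = min(1, a+b) on (0.13, 0.27) = 0.40
  ¬D = 1 − 0.13 = 0.87
  ¬D ∨ E = min(1, a+b) on (0.87, 0.56) = 1.00
  (D ∨ F) ∨ (¬D ∨ E) = min(1, a+b) on (0.40, 1.00) = 1.00
  ¬((D ∨ F) ∨ (¬D ∨ E)) = 1 − 1.00 = 0.00
  → value = 0.0000
Under probabilistic:
  D ∨ F = a + b − a·b on (0.1300, 0.2700) = 0.3649
  ¬D = 1 − 0.1300 = 0.8700
  ¬D ∨ E = a + b − a·b on (0.8700, 0.5600) = 0.9428
  (D ∨ F) ∨ (¬D ∨ E) = a + b − a·b on (0.3649, 0.9428) = 0.9637
  ¬((D ∨ F) ∨ (¬D ∨ E)) = 1 − 0.9637 = 0.0363
  → value = 0.0363
|0.0000 − 0.0363| = 0.036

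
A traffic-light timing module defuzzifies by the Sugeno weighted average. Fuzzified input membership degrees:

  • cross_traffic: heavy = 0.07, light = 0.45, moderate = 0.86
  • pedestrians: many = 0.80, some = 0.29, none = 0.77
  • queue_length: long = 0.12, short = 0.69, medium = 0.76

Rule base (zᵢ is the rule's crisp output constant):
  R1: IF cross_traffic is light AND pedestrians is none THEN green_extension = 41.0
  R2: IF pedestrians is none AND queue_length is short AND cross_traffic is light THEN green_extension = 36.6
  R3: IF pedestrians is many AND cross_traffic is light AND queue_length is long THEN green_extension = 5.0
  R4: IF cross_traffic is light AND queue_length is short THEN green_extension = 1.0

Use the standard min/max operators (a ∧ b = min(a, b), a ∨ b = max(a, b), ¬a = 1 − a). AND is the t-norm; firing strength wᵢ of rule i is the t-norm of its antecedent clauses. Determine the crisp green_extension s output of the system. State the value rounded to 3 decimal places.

R1 (z=41.0): light=0.45, none=0.77; AND[min(a, b)] → w = 0.45
R2 (z=36.6): none=0.77, short=0.69, light=0.45; AND[min(a, b)] → w = 0.45
R3 (z=5.0): many=0.80, light=0.45, long=0.12; AND[min(a, b)] → w = 0.12
R4 (z=1.0): light=0.45, short=0.69; AND[min(a, b)] → w = 0.45
Weighted average = (0.45·41.0 + 0.45·36.6 + 0.12·5.0 + 0.45·1.0) / (0.45 + 0.45 + 0.12 + 0.45)
  = 35.9700 / 1.4700 = 24.469

24.469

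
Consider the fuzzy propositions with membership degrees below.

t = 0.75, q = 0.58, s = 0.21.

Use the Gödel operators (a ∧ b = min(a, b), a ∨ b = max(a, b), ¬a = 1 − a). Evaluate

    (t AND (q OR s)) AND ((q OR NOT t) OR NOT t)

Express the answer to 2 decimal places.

q OR s = max(a, b) on (0.58, 0.21) = 0.58
t AND (q OR s) = min(a, b) on (0.75, 0.58) = 0.58
NOT t = 1 − 0.75 = 0.25
q OR NOT t = max(a, b) on (0.58, 0.25) = 0.58
NOT t = 1 − 0.75 = 0.25
(q OR NOT t) OR NOT t = max(a, b) on (0.58, 0.25) = 0.58
(t AND (q OR s)) AND ((q OR NOT t) OR NOT t) = min(a, b) on (0.58, 0.58) = 0.58

0.58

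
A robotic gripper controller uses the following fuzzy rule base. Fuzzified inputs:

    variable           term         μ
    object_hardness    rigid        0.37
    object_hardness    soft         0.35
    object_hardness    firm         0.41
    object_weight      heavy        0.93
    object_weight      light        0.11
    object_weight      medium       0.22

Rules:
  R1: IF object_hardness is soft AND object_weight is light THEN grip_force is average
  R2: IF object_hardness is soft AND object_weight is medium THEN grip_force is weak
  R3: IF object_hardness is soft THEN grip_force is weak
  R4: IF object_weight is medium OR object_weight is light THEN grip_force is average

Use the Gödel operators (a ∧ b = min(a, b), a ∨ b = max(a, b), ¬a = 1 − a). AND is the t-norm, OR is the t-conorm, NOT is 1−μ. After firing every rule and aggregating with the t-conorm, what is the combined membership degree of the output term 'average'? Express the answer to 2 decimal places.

R1: soft=0.35, light=0.11; AND[min(a, b)] → w = 0.11
R2: soft=0.35, medium=0.22; AND[min(a, b)] → w = 0.22
R3: soft=0.35 → w = 0.35
R4: medium=0.22, light=0.11; OR[max(a, b)] → w = 0.22
Rules with consequent 'average': {R1, R4} → strengths 0.11, 0.22
Aggregate via t-conorm [max(a, b)]: 0.22

0.22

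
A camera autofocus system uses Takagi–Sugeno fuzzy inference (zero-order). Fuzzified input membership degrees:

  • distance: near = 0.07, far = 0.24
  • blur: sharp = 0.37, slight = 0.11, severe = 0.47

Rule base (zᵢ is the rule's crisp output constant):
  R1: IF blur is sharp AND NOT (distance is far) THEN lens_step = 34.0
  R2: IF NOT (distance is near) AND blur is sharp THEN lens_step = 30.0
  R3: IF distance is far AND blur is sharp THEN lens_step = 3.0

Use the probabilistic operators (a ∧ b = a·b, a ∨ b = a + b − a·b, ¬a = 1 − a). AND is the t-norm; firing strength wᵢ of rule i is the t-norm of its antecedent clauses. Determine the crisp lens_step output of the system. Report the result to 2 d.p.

R1 (z=34.0): sharp=0.37, ¬far=1−0.24=0.76; AND[a·b] → w = 0.2812
R2 (z=30.0): ¬near=1−0.07=0.93, sharp=0.37; AND[a·b] → w = 0.3441
R3 (z=3.0): far=0.24, sharp=0.37; AND[a·b] → w = 0.0888
Weighted average = (0.2812·34.0 + 0.3441·30.0 + 0.0888·3.0) / (0.2812 + 0.3441 + 0.0888)
  = 20.1502 / 0.7141 = 28.22

28.22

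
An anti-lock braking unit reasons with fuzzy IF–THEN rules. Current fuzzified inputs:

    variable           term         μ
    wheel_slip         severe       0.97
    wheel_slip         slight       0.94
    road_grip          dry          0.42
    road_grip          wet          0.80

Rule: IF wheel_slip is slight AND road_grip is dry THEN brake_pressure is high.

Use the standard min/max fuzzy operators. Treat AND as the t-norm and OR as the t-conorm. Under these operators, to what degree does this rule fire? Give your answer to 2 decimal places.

0.42

firing strength: slight=0.94, dry=0.42; AND[min(a, b)] → w = 0.42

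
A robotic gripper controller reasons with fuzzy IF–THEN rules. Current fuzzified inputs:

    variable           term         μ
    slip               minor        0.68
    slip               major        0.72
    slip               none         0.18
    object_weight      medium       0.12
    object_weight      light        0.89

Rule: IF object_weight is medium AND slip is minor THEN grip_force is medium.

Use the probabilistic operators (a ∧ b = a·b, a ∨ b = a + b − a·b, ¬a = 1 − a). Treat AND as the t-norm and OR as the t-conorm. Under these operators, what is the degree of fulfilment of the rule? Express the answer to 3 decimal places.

firing strength: medium=0.12, minor=0.68; AND[a·b] → w = 0.0816

0.082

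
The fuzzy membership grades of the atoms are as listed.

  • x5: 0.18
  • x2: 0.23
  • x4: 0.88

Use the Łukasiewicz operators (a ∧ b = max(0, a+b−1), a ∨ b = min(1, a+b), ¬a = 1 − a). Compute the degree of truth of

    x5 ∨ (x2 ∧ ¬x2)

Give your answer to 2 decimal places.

0.18

¬x2 = 1 − 0.23 = 0.77
x2 ∧ ¬x2 = max(0, a+b−1) on (0.23, 0.77) = 0.00
x5 ∨ (x2 ∧ ¬x2) = min(1, a+b) on (0.18, 0.00) = 0.18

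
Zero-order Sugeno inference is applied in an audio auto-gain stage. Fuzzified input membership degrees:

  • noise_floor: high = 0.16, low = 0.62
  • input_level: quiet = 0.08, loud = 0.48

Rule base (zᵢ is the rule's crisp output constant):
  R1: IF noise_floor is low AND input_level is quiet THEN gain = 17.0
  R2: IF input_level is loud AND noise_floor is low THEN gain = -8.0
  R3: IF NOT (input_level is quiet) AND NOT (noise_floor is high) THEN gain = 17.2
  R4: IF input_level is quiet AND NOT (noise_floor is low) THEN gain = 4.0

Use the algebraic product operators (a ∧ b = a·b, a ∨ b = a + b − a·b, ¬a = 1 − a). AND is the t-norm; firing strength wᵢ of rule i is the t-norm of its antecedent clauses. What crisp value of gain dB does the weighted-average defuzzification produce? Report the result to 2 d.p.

R1 (z=17.0): low=0.62, quiet=0.08; AND[a·b] → w = 0.0496
R2 (z=-8.0): loud=0.48, low=0.62; AND[a·b] → w = 0.2976
R3 (z=17.2): ¬quiet=1−0.08=0.92, ¬high=1−0.16=0.84; AND[a·b] → w = 0.7728
R4 (z=4.0): quiet=0.08, ¬low=1−0.62=0.38; AND[a·b] → w = 0.0304
Weighted average = (0.0496·17.0 + 0.2976·-8.0 + 0.7728·17.2 + 0.0304·4.0) / (0.0496 + 0.2976 + 0.7728 + 0.0304)
  = 11.8762 / 1.1504 = 10.32

10.32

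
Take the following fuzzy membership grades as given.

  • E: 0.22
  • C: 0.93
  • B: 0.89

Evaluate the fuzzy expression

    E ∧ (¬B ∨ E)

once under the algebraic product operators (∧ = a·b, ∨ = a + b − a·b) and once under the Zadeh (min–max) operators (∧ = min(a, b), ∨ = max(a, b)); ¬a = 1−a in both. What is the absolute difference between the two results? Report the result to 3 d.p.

Under algebraic product:
  ¬B = 1 − 0.8900 = 0.1100
  ¬B ∨ E = a + b − a·b on (0.1100, 0.2200) = 0.3058
  E ∧ (¬B ∨ E) = a·b on (0.2200, 0.3058) = 0.0673
  → value = 0.0673
Under Zadeh (min–max):
  ¬B = 1 − 0.89 = 0.11
  ¬B ∨ E = max(a, b) on (0.11, 0.22) = 0.22
  E ∧ (¬B ∨ E) = min(a, b) on (0.22, 0.22) = 0.22
  → value = 0.2200
|0.0673 − 0.2200| = 0.153

0.153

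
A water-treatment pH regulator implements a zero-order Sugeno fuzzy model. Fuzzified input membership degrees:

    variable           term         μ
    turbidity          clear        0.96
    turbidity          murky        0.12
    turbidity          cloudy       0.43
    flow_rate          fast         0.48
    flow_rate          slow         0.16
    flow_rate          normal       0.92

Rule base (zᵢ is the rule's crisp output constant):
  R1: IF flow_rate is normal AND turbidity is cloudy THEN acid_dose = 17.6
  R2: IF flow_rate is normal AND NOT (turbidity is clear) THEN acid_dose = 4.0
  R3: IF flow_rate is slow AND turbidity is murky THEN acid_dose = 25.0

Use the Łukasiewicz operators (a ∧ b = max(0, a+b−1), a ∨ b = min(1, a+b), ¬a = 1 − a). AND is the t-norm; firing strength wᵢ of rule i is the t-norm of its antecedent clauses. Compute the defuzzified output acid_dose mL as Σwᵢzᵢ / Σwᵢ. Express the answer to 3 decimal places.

17.600

R1 (z=17.6): normal=0.92, cloudy=0.43; AND[max(0, a+b−1)] → w = 0.35
R2 (z=4.0): normal=0.92, ¬clear=1−0.96=0.04; AND[max(0, a+b−1)] → w = 0.00
R3 (z=25.0): slow=0.16, murky=0.12; AND[max(0, a+b−1)] → w = 0.00
Weighted average = (0.35·17.6 + 0.00·4.0 + 0.00·25.0) / (0.35 + 0.00 + 0.00)
  = 6.1600 / 0.3500 = 17.600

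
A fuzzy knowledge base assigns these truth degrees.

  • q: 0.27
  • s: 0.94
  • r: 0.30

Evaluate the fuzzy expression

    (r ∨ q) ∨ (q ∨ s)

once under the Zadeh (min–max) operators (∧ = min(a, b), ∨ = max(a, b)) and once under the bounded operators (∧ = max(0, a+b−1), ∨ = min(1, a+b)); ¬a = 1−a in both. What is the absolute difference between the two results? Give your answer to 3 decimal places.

Under Zadeh (min–max):
  r ∨ q = max(a, b) on (0.30, 0.27) = 0.30
  q ∨ s = max(a, b) on (0.27, 0.94) = 0.94
  (r ∨ q) ∨ (q ∨ s) = max(a, b) on (0.30, 0.94) = 0.94
  → value = 0.9400
Under bounded:
  r ∨ q = min(1, a+b) on (0.30, 0.27) = 0.57
  q ∨ s = min(1, a+b) on (0.27, 0.94) = 1.00
  (r ∨ q) ∨ (q ∨ s) = min(1, a+b) on (0.57, 1.00) = 1.00
  → value = 1.0000
|0.9400 − 1.0000| = 0.060

0.060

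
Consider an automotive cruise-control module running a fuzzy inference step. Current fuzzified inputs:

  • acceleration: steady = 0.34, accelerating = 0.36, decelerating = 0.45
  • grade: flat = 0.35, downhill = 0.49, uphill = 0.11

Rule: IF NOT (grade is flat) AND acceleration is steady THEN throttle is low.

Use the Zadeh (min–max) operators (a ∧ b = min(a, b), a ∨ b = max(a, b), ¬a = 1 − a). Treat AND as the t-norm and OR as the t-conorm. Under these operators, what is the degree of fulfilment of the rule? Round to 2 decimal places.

firing strength: ¬flat=1−0.35=0.65, steady=0.34; AND[min(a, b)] → w = 0.34

0.34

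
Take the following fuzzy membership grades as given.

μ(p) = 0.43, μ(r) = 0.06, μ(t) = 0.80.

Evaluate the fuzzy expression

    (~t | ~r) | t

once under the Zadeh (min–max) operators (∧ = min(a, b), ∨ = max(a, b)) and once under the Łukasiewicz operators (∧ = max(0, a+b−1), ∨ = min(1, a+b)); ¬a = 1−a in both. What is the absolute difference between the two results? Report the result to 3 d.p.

0.060

Under Zadeh (min–max):
  ~t = 1 − 0.80 = 0.20
  ~r = 1 − 0.06 = 0.94
  ~t | ~r = max(a, b) on (0.20, 0.94) = 0.94
  (~t | ~r) | t = max(a, b) on (0.94, 0.80) = 0.94
  → value = 0.9400
Under Łukasiewicz:
  ~t = 1 − 0.80 = 0.20
  ~r = 1 − 0.06 = 0.94
  ~t | ~r = min(1, a+b) on (0.20, 0.94) = 1.00
  (~t | ~r) | t = min(1, a+b) on (1.00, 0.80) = 1.00
  → value = 1.0000
|0.9400 − 1.0000| = 0.060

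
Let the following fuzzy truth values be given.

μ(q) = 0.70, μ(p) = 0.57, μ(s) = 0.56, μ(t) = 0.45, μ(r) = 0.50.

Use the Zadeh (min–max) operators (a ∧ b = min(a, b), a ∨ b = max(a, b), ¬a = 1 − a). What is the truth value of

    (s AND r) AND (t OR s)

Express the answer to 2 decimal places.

0.50

s AND r = min(a, b) on (0.56, 0.50) = 0.50
t OR s = max(a, b) on (0.45, 0.56) = 0.56
(s AND r) AND (t OR s) = min(a, b) on (0.50, 0.56) = 0.50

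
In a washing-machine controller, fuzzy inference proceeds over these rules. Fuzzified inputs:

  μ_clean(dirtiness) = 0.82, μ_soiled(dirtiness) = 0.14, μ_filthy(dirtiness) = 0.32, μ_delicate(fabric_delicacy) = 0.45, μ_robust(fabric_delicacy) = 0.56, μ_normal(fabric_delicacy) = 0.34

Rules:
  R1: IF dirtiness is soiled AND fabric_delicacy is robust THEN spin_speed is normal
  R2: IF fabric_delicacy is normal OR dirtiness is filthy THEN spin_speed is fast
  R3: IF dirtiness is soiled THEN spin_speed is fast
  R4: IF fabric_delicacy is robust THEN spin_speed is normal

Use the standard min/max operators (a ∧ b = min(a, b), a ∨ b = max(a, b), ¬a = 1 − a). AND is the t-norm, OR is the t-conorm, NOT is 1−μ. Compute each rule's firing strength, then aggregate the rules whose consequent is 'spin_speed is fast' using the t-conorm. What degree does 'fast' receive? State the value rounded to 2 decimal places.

R1: soiled=0.14, robust=0.56; AND[min(a, b)] → w = 0.14
R2: normal=0.34, filthy=0.32; OR[max(a, b)] → w = 0.34
R3: soiled=0.14 → w = 0.14
R4: robust=0.56 → w = 0.56
Rules with consequent 'fast': {R2, R3} → strengths 0.34, 0.14
Aggregate via t-conorm [max(a, b)]: 0.34

0.34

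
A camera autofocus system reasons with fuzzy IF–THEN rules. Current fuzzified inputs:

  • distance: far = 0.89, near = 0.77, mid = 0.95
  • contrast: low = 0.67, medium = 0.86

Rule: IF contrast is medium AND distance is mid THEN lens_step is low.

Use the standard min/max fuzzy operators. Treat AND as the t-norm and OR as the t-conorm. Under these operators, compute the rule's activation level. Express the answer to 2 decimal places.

0.86

firing strength: medium=0.86, mid=0.95; AND[min(a, b)] → w = 0.86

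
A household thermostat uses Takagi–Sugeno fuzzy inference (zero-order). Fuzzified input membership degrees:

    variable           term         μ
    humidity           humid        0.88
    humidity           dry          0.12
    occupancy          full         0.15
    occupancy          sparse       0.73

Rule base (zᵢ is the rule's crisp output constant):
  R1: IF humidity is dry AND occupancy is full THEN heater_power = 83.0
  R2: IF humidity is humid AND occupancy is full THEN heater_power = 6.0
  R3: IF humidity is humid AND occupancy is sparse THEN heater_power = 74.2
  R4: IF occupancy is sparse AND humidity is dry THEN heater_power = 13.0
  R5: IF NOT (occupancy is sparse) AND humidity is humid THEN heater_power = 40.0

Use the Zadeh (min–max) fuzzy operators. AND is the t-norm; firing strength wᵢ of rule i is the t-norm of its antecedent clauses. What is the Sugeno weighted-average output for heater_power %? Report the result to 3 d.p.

55.673

R1 (z=83.0): dry=0.12, full=0.15; AND[min(a, b)] → w = 0.12
R2 (z=6.0): humid=0.88, full=0.15; AND[min(a, b)] → w = 0.15
R3 (z=74.2): humid=0.88, sparse=0.73; AND[min(a, b)] → w = 0.73
R4 (z=13.0): sparse=0.73, dry=0.12; AND[min(a, b)] → w = 0.12
R5 (z=40.0): ¬sparse=1−0.73=0.27, humid=0.88; AND[min(a, b)] → w = 0.27
Weighted average = (0.12·83.0 + 0.15·6.0 + 0.73·74.2 + 0.12·13.0 + 0.27·40.0) / (0.12 + 0.15 + 0.73 + 0.12 + 0.27)
  = 77.3860 / 1.3900 = 55.673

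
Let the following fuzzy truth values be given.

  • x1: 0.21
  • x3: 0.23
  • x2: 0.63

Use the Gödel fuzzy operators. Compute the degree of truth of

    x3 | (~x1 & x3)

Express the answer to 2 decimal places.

0.23

~x1 = 1 − 0.21 = 0.79
~x1 & x3 = min(a, b) on (0.79, 0.23) = 0.23
x3 | (~x1 & x3) = max(a, b) on (0.23, 0.23) = 0.23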